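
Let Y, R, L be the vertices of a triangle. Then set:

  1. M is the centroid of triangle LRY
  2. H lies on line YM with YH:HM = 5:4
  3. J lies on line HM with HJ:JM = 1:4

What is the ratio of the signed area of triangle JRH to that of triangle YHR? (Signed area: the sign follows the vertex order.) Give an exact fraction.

[JRH]:[YHR] = 4/25

Assign Y = (0, 0), R = (1, 0), L = (0, 1) — the answer is frame-independent, so this choice is without loss of generality.
1. M is the centroid of triangle LRY ⇒ M = (1/3, 1/3)
2. H lies on line YM with YH:HM = 5:4 ⇒ H = (5/27, 5/27)
3. J lies on line HM with HJ:JM = 1:4 ⇒ J = (29/135, 29/135)
2·[JRH] = -4/135, 2·[YHR] = -5/27
[JRH]:[YHR] = -4/135:-5/27 = 4/25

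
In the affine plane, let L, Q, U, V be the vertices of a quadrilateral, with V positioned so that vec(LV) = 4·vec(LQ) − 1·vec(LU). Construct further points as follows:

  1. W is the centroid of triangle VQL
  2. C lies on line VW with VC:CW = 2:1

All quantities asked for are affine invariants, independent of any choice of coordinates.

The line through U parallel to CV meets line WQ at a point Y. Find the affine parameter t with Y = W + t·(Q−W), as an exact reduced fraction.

t = 6

Work in coordinates with L = (0, 0), Q = (1, 0), U = (0, 1), V = (4, -1).
1. W is the centroid of triangle VQL ⇒ W = (5/3, -1/3)
2. C lies on line VW with VC:CW = 2:1 ⇒ C = (22/9, -5/9)
through U parallel to CV: direction (14/9, -4/9); meets WQ at Y = (-7/3, 5/3)
Y = W + t·(Q−W) with t = 6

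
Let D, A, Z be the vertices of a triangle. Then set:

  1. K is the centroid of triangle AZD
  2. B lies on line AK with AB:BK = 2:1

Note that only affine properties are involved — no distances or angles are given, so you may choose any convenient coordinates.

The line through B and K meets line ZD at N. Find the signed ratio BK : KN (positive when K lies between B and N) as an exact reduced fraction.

BK:KN = 2/3

Choose coordinates D = (0, 0), A = (1, 0), Z = (0, 1).
1. K is the centroid of triangle AZD ⇒ K = (1/3, 1/3)
2. B lies on line AK with AB:BK = 2:1 ⇒ B = (5/9, 2/9)
line BK meets ZD at N = (0, 1/2)
K = B + t·(N−B) with t = 2/5, so BK:KN = 2/5:3/5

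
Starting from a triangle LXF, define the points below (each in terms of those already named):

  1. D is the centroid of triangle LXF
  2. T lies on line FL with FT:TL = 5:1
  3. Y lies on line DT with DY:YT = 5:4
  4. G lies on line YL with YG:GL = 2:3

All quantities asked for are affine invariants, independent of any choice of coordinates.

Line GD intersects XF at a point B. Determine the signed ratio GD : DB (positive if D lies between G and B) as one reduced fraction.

GD:DB = 13/10

Work in coordinates with L = (0, 0), X = (1, 0), F = (0, 1).
1. D is the centroid of triangle LXF ⇒ D = (1/3, 1/3)
2. T lies on line FL with FT:TL = 5:1 ⇒ T = (0, 1/6)
3. Y lies on line DT with DY:YT = 5:4 ⇒ Y = (4/27, 13/54)
4. G lies on line YL with YG:GL = 2:3 ⇒ G = (4/45, 13/90)
line GD meets XF at B = (61/117, 56/117)
D = G + t·(B−G) with t = 13/23, so GD:DB = 13/23:10/23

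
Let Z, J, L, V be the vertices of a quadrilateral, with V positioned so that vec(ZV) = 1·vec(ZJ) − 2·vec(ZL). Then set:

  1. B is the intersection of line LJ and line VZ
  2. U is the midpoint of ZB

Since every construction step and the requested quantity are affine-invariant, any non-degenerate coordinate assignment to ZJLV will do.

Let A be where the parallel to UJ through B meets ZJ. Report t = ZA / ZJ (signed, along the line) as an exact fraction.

t = 2

Work in coordinates with Z = (0, 0), J = (1, 0), L = (0, 1), V = (1, -2).
1. B is the intersection of line LJ and line VZ ⇒ B = (-1, 2)
2. U is the midpoint of ZB ⇒ U = (-1/2, 1)
through B parallel to UJ: direction (3/2, -1); meets ZJ at A = (2, 0)
A = Z + t·(J−Z) with t = 2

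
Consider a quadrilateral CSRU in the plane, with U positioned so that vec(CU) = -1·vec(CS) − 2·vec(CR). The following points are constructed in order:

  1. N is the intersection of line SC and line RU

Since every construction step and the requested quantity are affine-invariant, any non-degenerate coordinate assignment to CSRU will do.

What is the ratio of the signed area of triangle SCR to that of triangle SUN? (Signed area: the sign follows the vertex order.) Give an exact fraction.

Set C = (0, 0), S = (1, 0), R = (0, 1), U = (-1, -2); any affine frame gives the same invariant.
1. N is the intersection of line SC and line RU ⇒ N = (-1/3, 0)
2·[SCR] = -1, 2·[SUN] = -8/3
[SCR]:[SUN] = -1:-8/3 = 3/8

[SCR]:[SUN] = 3/8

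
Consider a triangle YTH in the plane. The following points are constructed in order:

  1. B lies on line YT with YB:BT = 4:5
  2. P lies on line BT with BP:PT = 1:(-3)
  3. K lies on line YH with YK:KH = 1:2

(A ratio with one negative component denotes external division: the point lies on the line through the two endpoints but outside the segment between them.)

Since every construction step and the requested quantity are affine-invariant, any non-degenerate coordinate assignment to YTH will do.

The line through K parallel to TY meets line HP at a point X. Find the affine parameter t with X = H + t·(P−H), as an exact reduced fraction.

Choose coordinates Y = (0, 0), T = (1, 0), H = (0, 1).
1. B lies on line YT with YB:BT = 4:5 ⇒ B = (4/9, 0)
2. P lies on line BT with BP:PT = 1:(-3) ⇒ P = (1/6, 0)
3. K lies on line YH with YK:KH = 1:2 ⇒ K = (0, 1/3)
through K parallel to TY: direction (-1, 0); meets HP at X = (1/9, 1/3)
X = H + t·(P−H) with t = 2/3

t = 2/3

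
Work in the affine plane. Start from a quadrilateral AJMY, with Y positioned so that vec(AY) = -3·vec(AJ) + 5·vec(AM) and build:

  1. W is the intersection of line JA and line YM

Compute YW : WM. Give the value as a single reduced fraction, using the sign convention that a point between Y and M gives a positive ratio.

YW:WM = -5

Set A = (0, 0), J = (1, 0), M = (0, 1), Y = (-3, 5); any affine frame gives the same invariant.
1. W is the intersection of line JA and line YM ⇒ W = (3/4, 0)
W = Y + t·(M−Y) with t = 5/4, so YW:WM = t:(1−t) = 5/4:-1/4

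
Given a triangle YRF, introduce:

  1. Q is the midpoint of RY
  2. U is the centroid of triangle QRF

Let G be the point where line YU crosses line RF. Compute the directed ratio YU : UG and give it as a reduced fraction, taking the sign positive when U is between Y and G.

YU:UG = 5

Assign Y = (0, 0), R = (1, 0), F = (0, 1) — the answer is frame-independent, so this choice is without loss of generality.
1. Q is the midpoint of RY ⇒ Q = (1/2, 0)
2. U is the centroid of triangle QRF ⇒ U = (1/2, 1/3)
line YU meets RF at G = (3/5, 2/5)
U = Y + t·(G−Y) with t = 5/6, so YU:UG = 5/6:1/6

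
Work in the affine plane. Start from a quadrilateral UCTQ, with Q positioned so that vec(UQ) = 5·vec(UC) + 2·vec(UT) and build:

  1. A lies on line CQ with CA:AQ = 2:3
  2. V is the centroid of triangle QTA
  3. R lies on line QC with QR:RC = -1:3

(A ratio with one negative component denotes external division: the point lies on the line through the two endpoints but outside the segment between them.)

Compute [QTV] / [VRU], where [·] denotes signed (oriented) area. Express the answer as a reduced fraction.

Work in coordinates with U = (0, 0), C = (1, 0), T = (0, 1), Q = (5, 2).
1. A lies on line CQ with CA:AQ = 2:3 ⇒ A = (13/5, 4/5)
2. V is the centroid of triangle QTA ⇒ V = (38/15, 19/15)
3. R lies on line QC with QR:RC = -1:3 ⇒ R = (7, 3)
2·[QTV] = 6/5, 2·[VRU] = -19/15
[QTV]:[VRU] = 6/5:-19/15 = -18/19

[QTV]:[VRU] = -18/19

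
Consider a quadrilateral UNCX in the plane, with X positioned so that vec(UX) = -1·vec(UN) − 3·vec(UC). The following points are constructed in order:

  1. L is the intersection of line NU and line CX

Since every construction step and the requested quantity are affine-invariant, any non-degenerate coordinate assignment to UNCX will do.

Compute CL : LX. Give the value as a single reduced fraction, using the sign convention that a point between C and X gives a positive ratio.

CL:LX = 1/3

Work in coordinates with U = (0, 0), N = (1, 0), C = (0, 1), X = (-1, -3).
1. L is the intersection of line NU and line CX ⇒ L = (-1/4, 0)
L = C + t·(X−C) with t = 1/4, so CL:LX = t:(1−t) = 1/4:3/4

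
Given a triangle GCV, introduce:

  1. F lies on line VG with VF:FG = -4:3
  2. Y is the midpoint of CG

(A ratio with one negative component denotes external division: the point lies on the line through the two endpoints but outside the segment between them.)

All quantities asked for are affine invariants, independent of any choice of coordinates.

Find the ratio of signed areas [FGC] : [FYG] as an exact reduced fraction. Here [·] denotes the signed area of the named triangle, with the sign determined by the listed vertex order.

Choose coordinates G = (0, 0), C = (1, 0), V = (0, 1).
1. F lies on line VG with VF:FG = -4:3 ⇒ F = (0, -3)
2. Y is the midpoint of CG ⇒ Y = (1/2, 0)
2·[FGC] = -3, 2·[FYG] = 3/2
[FGC]:[FYG] = -3:3/2 = -2

[FGC]:[FYG] = -2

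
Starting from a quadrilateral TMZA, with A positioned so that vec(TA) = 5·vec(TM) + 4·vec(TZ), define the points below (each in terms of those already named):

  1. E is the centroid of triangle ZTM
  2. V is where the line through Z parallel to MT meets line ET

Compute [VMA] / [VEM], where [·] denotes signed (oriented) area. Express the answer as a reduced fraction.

[VMA]:[VEM] = 6

Set T = (0, 0), M = (1, 0), Z = (0, 1), A = (5, 4); any affine frame gives the same invariant.
1. E is the centroid of triangle ZTM ⇒ E = (1/3, 1/3)
2. V is where the line through Z parallel to MT meets line ET ⇒ V = (1, 1)
2·[VMA] = 4, 2·[VEM] = 2/3
[VMA]:[VEM] = 4:2/3 = 6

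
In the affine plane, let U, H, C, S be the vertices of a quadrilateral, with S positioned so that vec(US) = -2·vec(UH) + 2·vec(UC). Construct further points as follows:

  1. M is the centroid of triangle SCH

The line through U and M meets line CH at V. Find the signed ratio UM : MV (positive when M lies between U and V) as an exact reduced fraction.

UM:MV = 2

Assign U = (0, 0), H = (1, 0), C = (0, 1), S = (-2, 2) — the answer is frame-independent, so this choice is without loss of generality.
1. M is the centroid of triangle SCH ⇒ M = (-1/3, 1)
line UM meets CH at V = (-1/2, 3/2)
M = U + t·(V−U) with t = 2/3, so UM:MV = 2/3:1/3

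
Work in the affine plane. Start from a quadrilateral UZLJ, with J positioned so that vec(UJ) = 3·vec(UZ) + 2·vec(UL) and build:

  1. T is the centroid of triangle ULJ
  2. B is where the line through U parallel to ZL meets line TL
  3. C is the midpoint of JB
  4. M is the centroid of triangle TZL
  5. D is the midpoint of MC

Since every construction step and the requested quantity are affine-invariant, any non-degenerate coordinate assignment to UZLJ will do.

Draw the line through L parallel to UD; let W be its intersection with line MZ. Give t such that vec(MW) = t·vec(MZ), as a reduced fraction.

Choose coordinates U = (0, 0), Z = (1, 0), L = (0, 1), J = (3, 2).
1. T is the centroid of triangle ULJ ⇒ T = (1, 1)
2. B is where the line through U parallel to ZL meets line TL ⇒ B = (-1, 1)
3. C is the midpoint of JB ⇒ C = (1, 3/2)
4. M is the centroid of triangle TZL ⇒ M = (2/3, 2/3)
5. D is the midpoint of MC ⇒ D = (5/6, 13/12)
through L parallel to UD: direction (5/6, 13/12); meets MZ at W = (10/33, 46/33)
W = M + t·(Z−M) with t = -12/11

t = -12/11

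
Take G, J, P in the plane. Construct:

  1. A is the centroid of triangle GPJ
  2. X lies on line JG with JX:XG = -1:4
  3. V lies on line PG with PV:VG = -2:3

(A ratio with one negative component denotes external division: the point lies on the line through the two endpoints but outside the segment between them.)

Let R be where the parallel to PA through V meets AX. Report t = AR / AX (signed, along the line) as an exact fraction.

Work in coordinates with G = (0, 0), J = (1, 0), P = (0, 1).
1. A is the centroid of triangle GPJ ⇒ A = (1/3, 1/3)
2. X lies on line JG with JX:XG = -1:4 ⇒ X = (4/3, 0)
3. V lies on line PG with PV:VG = -2:3 ⇒ V = (0, 3)
through V parallel to PA: direction (1/3, -2/3); meets AX at R = (23/15, -1/15)
R = A + t·(X−A) with t = 6/5

t = 6/5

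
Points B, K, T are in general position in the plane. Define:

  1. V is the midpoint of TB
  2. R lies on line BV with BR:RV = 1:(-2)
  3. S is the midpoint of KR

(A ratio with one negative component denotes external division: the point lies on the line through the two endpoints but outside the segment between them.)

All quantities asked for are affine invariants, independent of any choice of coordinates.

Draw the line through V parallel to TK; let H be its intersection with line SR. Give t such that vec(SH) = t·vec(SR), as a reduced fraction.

Assign B = (0, 0), K = (1, 0), T = (0, 1) — the answer is frame-independent, so this choice is without loss of generality.
1. V is the midpoint of TB ⇒ V = (0, 1/2)
2. R lies on line BV with BR:RV = 1:(-2) ⇒ R = (0, -1/2)
3. S is the midpoint of KR ⇒ S = (1/2, -1/4)
through V parallel to TK: direction (1, -1); meets SR at H = (2/3, -1/6)
H = S + t·(R−S) with t = -1/3

t = -1/3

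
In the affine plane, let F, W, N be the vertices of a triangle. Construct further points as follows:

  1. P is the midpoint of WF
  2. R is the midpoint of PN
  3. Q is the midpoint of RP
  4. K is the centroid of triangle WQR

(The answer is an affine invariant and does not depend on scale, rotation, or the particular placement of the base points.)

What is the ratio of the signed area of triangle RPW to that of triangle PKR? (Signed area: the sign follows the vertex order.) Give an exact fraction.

Work in coordinates with F = (0, 0), W = (1, 0), N = (0, 1).
1. P is the midpoint of WF ⇒ P = (1/2, 0)
2. R is the midpoint of PN ⇒ R = (1/4, 1/2)
3. Q is the midpoint of RP ⇒ Q = (3/8, 1/4)
4. K is the centroid of triangle WQR ⇒ K = (13/24, 1/4)
2·[RPW] = 1/4, 2·[PKR] = 1/12
[RPW]:[PKR] = 1/4:1/12 = 3

[RPW]:[PKR] = 3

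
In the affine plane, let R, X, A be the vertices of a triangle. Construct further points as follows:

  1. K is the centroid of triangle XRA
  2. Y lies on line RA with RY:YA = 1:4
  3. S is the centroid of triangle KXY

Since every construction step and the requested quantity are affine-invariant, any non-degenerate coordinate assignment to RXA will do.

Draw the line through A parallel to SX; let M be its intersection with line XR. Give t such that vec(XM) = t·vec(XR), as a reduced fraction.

Assign R = (0, 0), X = (1, 0), A = (0, 1) — the answer is frame-independent, so this choice is without loss of generality.
1. K is the centroid of triangle XRA ⇒ K = (1/3, 1/3)
2. Y lies on line RA with RY:YA = 1:4 ⇒ Y = (0, 1/5)
3. S is the centroid of triangle KXY ⇒ S = (4/9, 8/45)
through A parallel to SX: direction (5/9, -8/45); meets XR at M = (25/8, 0)
M = X + t·(R−X) with t = -17/8

t = -17/8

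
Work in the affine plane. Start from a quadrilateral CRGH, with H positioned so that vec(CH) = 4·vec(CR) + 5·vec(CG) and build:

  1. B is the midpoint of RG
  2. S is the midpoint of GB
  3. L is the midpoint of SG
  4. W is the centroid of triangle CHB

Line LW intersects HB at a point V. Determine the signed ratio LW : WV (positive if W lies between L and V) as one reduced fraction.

Set C = (0, 0), R = (1, 0), G = (0, 1), H = (4, 5); any affine frame gives the same invariant.
1. B is the midpoint of RG ⇒ B = (1/2, 1/2)
2. S is the midpoint of GB ⇒ S = (1/4, 3/4)
3. L is the midpoint of SG ⇒ L = (1/8, 7/8)
4. W is the centroid of triangle CHB ⇒ W = (3/2, 11/6)
line LW meets HB at V = (215/136, 257/136)
W = L + t·(V−L) with t = 17/18, so LW:WV = 17/18:1/18

LW:WV = 17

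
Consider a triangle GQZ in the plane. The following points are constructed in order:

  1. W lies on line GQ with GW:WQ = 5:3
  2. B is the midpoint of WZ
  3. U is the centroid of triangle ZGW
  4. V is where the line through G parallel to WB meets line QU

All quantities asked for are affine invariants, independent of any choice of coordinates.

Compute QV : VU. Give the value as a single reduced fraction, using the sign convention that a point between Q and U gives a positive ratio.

QV:VU = -12/5

Set G = (0, 0), Q = (1, 0), Z = (0, 1); any affine frame gives the same invariant.
1. W lies on line GQ with GW:WQ = 5:3 ⇒ W = (5/8, 0)
2. B is the midpoint of WZ ⇒ B = (5/16, 1/2)
3. U is the centroid of triangle ZGW ⇒ U = (5/24, 1/3)
4. V is where the line through G parallel to WB meets line QU ⇒ V = (-5/14, 4/7)
V = Q + t·(U−Q) with t = 12/7, so QV:VU = t:(1−t) = 12/7:-5/7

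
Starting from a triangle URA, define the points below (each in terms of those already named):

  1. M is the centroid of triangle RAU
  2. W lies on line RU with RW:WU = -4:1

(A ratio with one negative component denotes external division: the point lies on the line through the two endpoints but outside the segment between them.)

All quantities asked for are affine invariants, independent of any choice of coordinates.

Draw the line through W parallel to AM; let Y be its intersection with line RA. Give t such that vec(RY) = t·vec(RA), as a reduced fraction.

t = 8/3

Choose coordinates U = (0, 0), R = (1, 0), A = (0, 1).
1. M is the centroid of triangle RAU ⇒ M = (1/3, 1/3)
2. W lies on line RU with RW:WU = -4:1 ⇒ W = (-1/3, 0)
through W parallel to AM: direction (1/3, -2/3); meets RA at Y = (-5/3, 8/3)
Y = R + t·(A−R) with t = 8/3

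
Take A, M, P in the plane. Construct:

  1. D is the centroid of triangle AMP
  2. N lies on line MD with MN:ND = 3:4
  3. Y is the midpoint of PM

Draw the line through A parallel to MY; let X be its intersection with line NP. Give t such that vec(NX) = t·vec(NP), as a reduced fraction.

Choose coordinates A = (0, 0), M = (1, 0), P = (0, 1).
1. D is the centroid of triangle AMP ⇒ D = (1/3, 1/3)
2. N lies on line MD with MN:ND = 3:4 ⇒ N = (5/7, 1/7)
3. Y is the midpoint of PM ⇒ Y = (1/2, 1/2)
through A parallel to MY: direction (-1/2, 1/2); meets NP at X = (5, -5)
X = N + t·(P−N) with t = -6

t = -6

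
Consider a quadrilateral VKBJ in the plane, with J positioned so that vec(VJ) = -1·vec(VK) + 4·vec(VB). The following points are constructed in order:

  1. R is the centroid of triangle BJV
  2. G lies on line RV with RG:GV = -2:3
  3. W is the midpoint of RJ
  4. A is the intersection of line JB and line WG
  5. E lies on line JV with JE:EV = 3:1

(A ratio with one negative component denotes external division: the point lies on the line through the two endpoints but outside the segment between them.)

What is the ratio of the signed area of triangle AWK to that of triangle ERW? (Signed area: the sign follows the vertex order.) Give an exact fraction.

Assign V = (0, 0), K = (1, 0), B = (0, 1), J = (-1, 4) — the answer is frame-independent, so this choice is without loss of generality.
1. R is the centroid of triangle BJV ⇒ R = (-1/3, 5/3)
2. G lies on line RV with RG:GV = -2:3 ⇒ G = (-1, 5)
3. W is the midpoint of RJ ⇒ W = (-2/3, 17/6)
4. A is the intersection of line JB and line WG ⇒ A = (-5/7, 22/7)
5. E lies on line JV with JE:EV = 3:1 ⇒ E = (-1/4, 1)
2·[AWK] = 8/21, 2·[ERW] = 1/8
[AWK]:[ERW] = 8/21:1/8 = 64/21

[AWK]:[ERW] = 64/21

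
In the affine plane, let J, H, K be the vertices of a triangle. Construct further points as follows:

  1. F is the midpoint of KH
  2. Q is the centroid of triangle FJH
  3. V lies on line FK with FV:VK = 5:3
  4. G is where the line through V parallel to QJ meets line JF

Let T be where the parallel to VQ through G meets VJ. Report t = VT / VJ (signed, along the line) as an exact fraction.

Work in coordinates with J = (0, 0), H = (1, 0), K = (0, 1).
1. F is the midpoint of KH ⇒ F = (1/2, 1/2)
2. Q is the centroid of triangle FJH ⇒ Q = (1/2, 1/6)
3. V lies on line FK with FV:VK = 5:3 ⇒ V = (3/16, 13/16)
4. G is where the line through V parallel to QJ meets line JF ⇒ G = (9/8, 9/8)
through G parallel to VQ: direction (5/16, -31/48); meets VJ at T = (69/128, 299/128)
T = V + t·(J−V) with t = -15/8

t = -15/8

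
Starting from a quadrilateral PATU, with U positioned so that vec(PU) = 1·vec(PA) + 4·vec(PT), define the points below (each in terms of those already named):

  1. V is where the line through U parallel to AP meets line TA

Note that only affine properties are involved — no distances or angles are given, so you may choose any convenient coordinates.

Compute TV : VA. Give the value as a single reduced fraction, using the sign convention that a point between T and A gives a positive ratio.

Work in coordinates with P = (0, 0), A = (1, 0), T = (0, 1), U = (1, 4).
1. V is where the line through U parallel to AP meets line TA ⇒ V = (-3, 4)
V = T + t·(A−T) with t = -3, so TV:VA = t:(1−t) = -3:4

TV:VA = -3/4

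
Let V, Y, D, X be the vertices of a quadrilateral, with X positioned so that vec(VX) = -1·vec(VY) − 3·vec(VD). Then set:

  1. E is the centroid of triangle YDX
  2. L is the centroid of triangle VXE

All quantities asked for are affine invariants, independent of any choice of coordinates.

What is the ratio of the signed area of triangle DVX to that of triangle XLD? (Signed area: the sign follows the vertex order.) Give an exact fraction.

Work in coordinates with V = (0, 0), Y = (1, 0), D = (0, 1), X = (-1, -3).
1. E is the centroid of triangle YDX ⇒ E = (0, -2/3)
2. L is the centroid of triangle VXE ⇒ L = (-1/3, -11/9)
2·[DVX] = -1, 2·[XLD] = 8/9
[DVX]:[XLD] = -1:8/9 = -9/8

[DVX]:[XLD] = -9/8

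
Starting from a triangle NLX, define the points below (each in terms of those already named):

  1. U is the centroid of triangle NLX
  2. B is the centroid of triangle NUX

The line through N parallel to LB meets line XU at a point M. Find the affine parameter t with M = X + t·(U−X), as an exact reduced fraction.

Work in coordinates with N = (0, 0), L = (1, 0), X = (0, 1).
1. U is the centroid of triangle NLX ⇒ U = (1/3, 1/3)
2. B is the centroid of triangle NUX ⇒ B = (1/9, 4/9)
through N parallel to LB: direction (-8/9, 4/9); meets XU at M = (2/3, -1/3)
M = X + t·(U−X) with t = 2

t = 2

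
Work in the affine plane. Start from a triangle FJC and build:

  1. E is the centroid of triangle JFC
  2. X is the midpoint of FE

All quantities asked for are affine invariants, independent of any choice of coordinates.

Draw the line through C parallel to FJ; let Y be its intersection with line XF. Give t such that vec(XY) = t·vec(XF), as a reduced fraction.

t = -5

Assign F = (0, 0), J = (1, 0), C = (0, 1) — the answer is frame-independent, so this choice is without loss of generality.
1. E is the centroid of triangle JFC ⇒ E = (1/3, 1/3)
2. X is the midpoint of FE ⇒ X = (1/6, 1/6)
through C parallel to FJ: direction (1, 0); meets XF at Y = (1, 1)
Y = X + t·(F−X) with t = -5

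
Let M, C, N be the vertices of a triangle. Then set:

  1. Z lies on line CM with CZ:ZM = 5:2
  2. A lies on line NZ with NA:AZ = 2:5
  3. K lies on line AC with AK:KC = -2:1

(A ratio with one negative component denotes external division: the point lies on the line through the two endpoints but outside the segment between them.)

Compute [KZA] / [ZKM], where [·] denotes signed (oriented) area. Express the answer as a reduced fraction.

[KZA]:[ZKM] = 5

Work in coordinates with M = (0, 0), C = (1, 0), N = (0, 1).
1. Z lies on line CM with CZ:ZM = 5:2 ⇒ Z = (2/7, 0)
2. A lies on line NZ with NA:AZ = 2:5 ⇒ A = (4/49, 5/7)
3. K lies on line AC with AK:KC = -2:1 ⇒ K = (94/49, -5/7)
2·[KZA] = -50/49, 2·[ZKM] = -10/49
[KZA]:[ZKM] = -50/49:-10/49 = 5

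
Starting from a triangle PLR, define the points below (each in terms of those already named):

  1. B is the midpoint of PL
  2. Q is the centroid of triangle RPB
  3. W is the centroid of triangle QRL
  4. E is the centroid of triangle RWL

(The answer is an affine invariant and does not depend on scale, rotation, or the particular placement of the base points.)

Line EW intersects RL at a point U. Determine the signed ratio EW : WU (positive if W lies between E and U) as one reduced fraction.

EW:WU = -2/3

Set P = (0, 0), L = (1, 0), R = (0, 1); any affine frame gives the same invariant.
1. B is the midpoint of PL ⇒ B = (1/2, 0)
2. Q is the centroid of triangle RPB ⇒ Q = (1/6, 1/3)
3. W is the centroid of triangle QRL ⇒ W = (7/18, 4/9)
4. E is the centroid of triangle RWL ⇒ E = (25/54, 13/27)
line EW meets RL at U = (1/2, 1/2)
W = E + t·(U−E) with t = -2, so EW:WU = -2:3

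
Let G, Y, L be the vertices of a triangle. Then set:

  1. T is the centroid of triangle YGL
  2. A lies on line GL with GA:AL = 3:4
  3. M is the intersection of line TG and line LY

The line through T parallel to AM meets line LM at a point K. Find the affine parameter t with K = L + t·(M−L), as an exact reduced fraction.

Work in coordinates with G = (0, 0), Y = (1, 0), L = (0, 1).
1. T is the centroid of triangle YGL ⇒ T = (1/3, 1/3)
2. A lies on line GL with GA:AL = 3:4 ⇒ A = (0, 3/7)
3. M is the intersection of line TG and line LY ⇒ M = (1/2, 1/2)
through T parallel to AM: direction (1/2, 1/14); meets LM at K = (5/8, 3/8)
K = L + t·(M−L) with t = 5/4

t = 5/4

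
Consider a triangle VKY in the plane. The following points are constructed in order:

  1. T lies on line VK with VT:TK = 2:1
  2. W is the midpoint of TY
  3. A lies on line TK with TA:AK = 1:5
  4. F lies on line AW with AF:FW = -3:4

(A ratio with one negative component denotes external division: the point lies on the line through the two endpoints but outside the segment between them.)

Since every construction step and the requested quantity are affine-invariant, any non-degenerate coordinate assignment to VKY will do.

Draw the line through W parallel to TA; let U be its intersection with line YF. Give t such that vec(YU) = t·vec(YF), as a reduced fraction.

t = 1/5

Set V = (0, 0), K = (1, 0), Y = (0, 1); any affine frame gives the same invariant.
1. T lies on line VK with VT:TK = 2:1 ⇒ T = (2/3, 0)
2. W is the midpoint of TY ⇒ W = (1/3, 1/2)
3. A lies on line TK with TA:AK = 1:5 ⇒ A = (13/18, 0)
4. F lies on line AW with AF:FW = -3:4 ⇒ F = (17/9, -3/2)
through W parallel to TA: direction (1/18, 0); meets YF at U = (17/45, 1/2)
U = Y + t·(F−Y) with t = 1/5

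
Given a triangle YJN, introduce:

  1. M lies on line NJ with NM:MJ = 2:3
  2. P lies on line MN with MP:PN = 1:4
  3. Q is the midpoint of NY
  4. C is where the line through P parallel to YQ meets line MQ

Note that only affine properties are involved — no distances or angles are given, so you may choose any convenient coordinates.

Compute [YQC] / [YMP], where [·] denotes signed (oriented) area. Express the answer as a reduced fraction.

[YQC]:[YMP] = -2

Work in coordinates with Y = (0, 0), J = (1, 0), N = (0, 1).
1. M lies on line NJ with NM:MJ = 2:3 ⇒ M = (2/5, 3/5)
2. P lies on line MN with MP:PN = 1:4 ⇒ P = (8/25, 17/25)
3. Q is the midpoint of NY ⇒ Q = (0, 1/2)
4. C is where the line through P parallel to YQ meets line MQ ⇒ C = (8/25, 29/50)
2·[YQC] = -4/25, 2·[YMP] = 2/25
[YQC]:[YMP] = -4/25:2/25 = -2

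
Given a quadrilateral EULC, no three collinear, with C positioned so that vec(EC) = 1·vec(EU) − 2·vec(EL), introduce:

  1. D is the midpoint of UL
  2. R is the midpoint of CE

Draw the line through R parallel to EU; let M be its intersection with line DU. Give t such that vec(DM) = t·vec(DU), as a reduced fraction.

Choose coordinates E = (0, 0), U = (1, 0), L = (0, 1), C = (1, -2).
1. D is the midpoint of UL ⇒ D = (1/2, 1/2)
2. R is the midpoint of CE ⇒ R = (1/2, -1)
through R parallel to EU: direction (1, 0); meets DU at M = (2, -1)
M = D + t·(U−D) with t = 3

t = 3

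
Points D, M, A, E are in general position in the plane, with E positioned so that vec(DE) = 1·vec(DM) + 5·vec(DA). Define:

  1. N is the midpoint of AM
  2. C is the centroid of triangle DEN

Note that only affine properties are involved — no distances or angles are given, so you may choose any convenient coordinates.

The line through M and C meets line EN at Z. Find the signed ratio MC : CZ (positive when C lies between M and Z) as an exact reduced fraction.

MC:CZ = -19/4

Choose coordinates D = (0, 0), M = (1, 0), A = (0, 1), E = (1, 5).
1. N is the midpoint of AM ⇒ N = (1/2, 1/2)
2. C is the centroid of triangle DEN ⇒ C = (1/2, 11/6)
line MC meets EN at Z = (23/38, 55/38)
C = M + t·(Z−M) with t = 19/15, so MC:CZ = 19/15:-4/15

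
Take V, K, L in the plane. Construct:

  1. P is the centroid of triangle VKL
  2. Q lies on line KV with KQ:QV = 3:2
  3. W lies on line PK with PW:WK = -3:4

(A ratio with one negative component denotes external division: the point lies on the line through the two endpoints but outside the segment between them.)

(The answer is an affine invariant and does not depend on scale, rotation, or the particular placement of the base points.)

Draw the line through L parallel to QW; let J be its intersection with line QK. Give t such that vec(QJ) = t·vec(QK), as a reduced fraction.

Choose coordinates V = (0, 0), K = (1, 0), L = (0, 1).
1. P is the centroid of triangle VKL ⇒ P = (1/3, 1/3)
2. Q lies on line KV with KQ:QV = 3:2 ⇒ Q = (2/5, 0)
3. W lies on line PK with PW:WK = -3:4 ⇒ W = (-5/3, 4/3)
through L parallel to QW: direction (-31/15, 4/3); meets QK at J = (31/20, 0)
J = Q + t·(K−Q) with t = 23/12

t = 23/12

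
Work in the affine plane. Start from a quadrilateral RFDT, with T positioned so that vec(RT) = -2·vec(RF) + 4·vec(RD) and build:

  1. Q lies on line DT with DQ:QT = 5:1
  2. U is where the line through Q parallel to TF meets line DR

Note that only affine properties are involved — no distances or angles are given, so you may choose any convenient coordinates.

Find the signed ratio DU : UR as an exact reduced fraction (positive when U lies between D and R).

Work in coordinates with R = (0, 0), F = (1, 0), D = (0, 1), T = (-2, 4).
1. Q lies on line DT with DQ:QT = 5:1 ⇒ Q = (-5/3, 7/2)
2. U is where the line through Q parallel to TF meets line DR ⇒ U = (0, 23/18)
U = D + t·(R−D) with t = -5/18, so DU:UR = t:(1−t) = -5/18:23/18

DU:UR = -5/23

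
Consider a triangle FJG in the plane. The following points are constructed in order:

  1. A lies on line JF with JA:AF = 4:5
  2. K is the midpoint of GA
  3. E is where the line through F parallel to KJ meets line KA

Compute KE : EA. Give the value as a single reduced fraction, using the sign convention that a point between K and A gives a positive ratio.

KE:EA = -9/5

Set F = (0, 0), J = (1, 0), G = (0, 1); any affine frame gives the same invariant.
1. A lies on line JF with JA:AF = 4:5 ⇒ A = (5/9, 0)
2. K is the midpoint of GA ⇒ K = (5/18, 1/2)
3. E is where the line through F parallel to KJ meets line KA ⇒ E = (65/72, -5/8)
E = K + t·(A−K) with t = 9/4, so KE:EA = t:(1−t) = 9/4:-5/4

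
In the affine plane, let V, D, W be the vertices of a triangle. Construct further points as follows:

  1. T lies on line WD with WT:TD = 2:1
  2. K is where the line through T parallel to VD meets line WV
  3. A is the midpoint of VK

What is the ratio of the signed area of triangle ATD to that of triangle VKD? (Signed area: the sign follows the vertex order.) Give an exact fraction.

[ATD]:[VKD] = 5/6

Assign V = (0, 0), D = (1, 0), W = (0, 1) — the answer is frame-independent, so this choice is without loss of generality.
1. T lies on line WD with WT:TD = 2:1 ⇒ T = (2/3, 1/3)
2. K is where the line through T parallel to VD meets line WV ⇒ K = (0, 1/3)
3. A is the midpoint of VK ⇒ A = (0, 1/6)
2·[ATD] = -5/18, 2·[VKD] = -1/3
[ATD]:[VKD] = -5/18:-1/3 = 5/6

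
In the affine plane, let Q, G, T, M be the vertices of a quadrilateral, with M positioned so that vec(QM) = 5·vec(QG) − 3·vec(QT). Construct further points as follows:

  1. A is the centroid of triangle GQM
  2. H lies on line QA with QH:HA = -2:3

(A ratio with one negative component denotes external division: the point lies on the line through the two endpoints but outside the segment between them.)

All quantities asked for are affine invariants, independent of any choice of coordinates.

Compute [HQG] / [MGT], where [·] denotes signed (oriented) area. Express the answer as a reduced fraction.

[HQG]:[MGT] = -2

Work in coordinates with Q = (0, 0), G = (1, 0), T = (0, 1), M = (5, -3).
1. A is the centroid of triangle GQM ⇒ A = (2, -1)
2. H lies on line QA with QH:HA = -2:3 ⇒ H = (-4, 2)
2·[HQG] = 2, 2·[MGT] = -1
[HQG]:[MGT] = 2:-1 = -2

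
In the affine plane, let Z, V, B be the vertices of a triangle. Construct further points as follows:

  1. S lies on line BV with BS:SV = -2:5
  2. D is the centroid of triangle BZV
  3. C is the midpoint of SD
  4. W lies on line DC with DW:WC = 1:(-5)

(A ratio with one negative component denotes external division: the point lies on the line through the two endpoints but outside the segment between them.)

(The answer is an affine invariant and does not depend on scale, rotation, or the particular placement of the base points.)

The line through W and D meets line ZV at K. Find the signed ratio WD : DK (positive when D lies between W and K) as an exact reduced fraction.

WD:DK = -1/2

Set Z = (0, 0), V = (1, 0), B = (0, 1); any affine frame gives the same invariant.
1. S lies on line BV with BS:SV = -2:5 ⇒ S = (-2/3, 5/3)
2. D is the centroid of triangle BZV ⇒ D = (1/3, 1/3)
3. C is the midpoint of SD ⇒ C = (-1/6, 1)
4. W lies on line DC with DW:WC = 1:(-5) ⇒ W = (11/24, 1/6)
line WD meets ZV at K = (7/12, 0)
D = W + t·(K−W) with t = -1, so WD:DK = -1:2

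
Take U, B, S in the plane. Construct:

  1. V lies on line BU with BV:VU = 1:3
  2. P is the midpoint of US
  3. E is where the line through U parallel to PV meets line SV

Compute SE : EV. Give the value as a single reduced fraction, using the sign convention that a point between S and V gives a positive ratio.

Choose coordinates U = (0, 0), B = (1, 0), S = (0, 1).
1. V lies on line BU with BV:VU = 1:3 ⇒ V = (3/4, 0)
2. P is the midpoint of US ⇒ P = (0, 1/2)
3. E is where the line through U parallel to PV meets line SV ⇒ E = (3/2, -1)
E = S + t·(V−S) with t = 2, so SE:EV = t:(1−t) = 2:-1

SE:EV = -2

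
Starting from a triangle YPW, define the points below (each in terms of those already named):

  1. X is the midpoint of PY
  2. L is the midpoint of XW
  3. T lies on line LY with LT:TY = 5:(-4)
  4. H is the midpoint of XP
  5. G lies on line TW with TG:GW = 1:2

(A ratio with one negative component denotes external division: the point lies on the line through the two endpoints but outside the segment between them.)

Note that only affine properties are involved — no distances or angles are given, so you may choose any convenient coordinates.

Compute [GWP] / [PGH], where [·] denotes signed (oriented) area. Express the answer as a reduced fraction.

Work in coordinates with Y = (0, 0), P = (1, 0), W = (0, 1).
1. X is the midpoint of PY ⇒ X = (1/2, 0)
2. L is the midpoint of XW ⇒ L = (1/4, 1/2)
3. T lies on line LY with LT:TY = 5:(-4) ⇒ T = (-1, -2)
4. H is the midpoint of XP ⇒ H = (3/4, 0)
5. G lies on line TW with TG:GW = 1:2 ⇒ G = (-2/3, -1)
2·[GWP] = -8/3, 2·[PGH] = -1/4
[GWP]:[PGH] = -8/3:-1/4 = 32/3

[GWP]:[PGH] = 32/3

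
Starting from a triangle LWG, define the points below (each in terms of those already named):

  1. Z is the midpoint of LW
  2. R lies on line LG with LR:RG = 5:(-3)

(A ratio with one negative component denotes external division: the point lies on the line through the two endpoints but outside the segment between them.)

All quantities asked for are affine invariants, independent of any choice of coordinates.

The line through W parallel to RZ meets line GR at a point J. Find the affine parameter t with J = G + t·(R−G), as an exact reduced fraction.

t = 8/3

Set L = (0, 0), W = (1, 0), G = (0, 1); any affine frame gives the same invariant.
1. Z is the midpoint of LW ⇒ Z = (1/2, 0)
2. R lies on line LG with LR:RG = 5:(-3) ⇒ R = (0, 5/2)
through W parallel to RZ: direction (1/2, -5/2); meets GR at J = (0, 5)
J = G + t·(R−G) with t = 8/3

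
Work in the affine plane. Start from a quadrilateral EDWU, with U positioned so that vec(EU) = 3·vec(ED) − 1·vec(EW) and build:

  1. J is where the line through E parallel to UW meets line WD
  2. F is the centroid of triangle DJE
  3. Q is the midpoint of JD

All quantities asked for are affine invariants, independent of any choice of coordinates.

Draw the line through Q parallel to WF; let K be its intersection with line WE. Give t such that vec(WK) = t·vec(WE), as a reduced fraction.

Work in coordinates with E = (0, 0), D = (1, 0), W = (0, 1), U = (3, -1).
1. J is where the line through E parallel to UW meets line WD ⇒ J = (3, -2)
2. F is the centroid of triangle DJE ⇒ F = (4/3, -2/3)
3. Q is the midpoint of JD ⇒ Q = (2, -1)
through Q parallel to WF: direction (4/3, -5/3); meets WE at K = (0, 3/2)
K = W + t·(E−W) with t = -1/2

t = -1/2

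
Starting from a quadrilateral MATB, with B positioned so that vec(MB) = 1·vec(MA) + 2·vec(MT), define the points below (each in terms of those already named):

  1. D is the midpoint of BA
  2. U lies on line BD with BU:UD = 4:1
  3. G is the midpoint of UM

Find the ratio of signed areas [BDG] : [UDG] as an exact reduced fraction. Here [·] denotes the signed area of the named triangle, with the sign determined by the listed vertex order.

Set M = (0, 0), A = (1, 0), T = (0, 1), B = (1, 2); any affine frame gives the same invariant.
1. D is the midpoint of BA ⇒ D = (1, 1)
2. U lies on line BD with BU:UD = 4:1 ⇒ U = (1, 6/5)
3. G is the midpoint of UM ⇒ G = (1/2, 3/5)
2·[BDG] = -1/2, 2·[UDG] = -1/10
[BDG]:[UDG] = -1/2:-1/10 = 5

[BDG]:[UDG] = 5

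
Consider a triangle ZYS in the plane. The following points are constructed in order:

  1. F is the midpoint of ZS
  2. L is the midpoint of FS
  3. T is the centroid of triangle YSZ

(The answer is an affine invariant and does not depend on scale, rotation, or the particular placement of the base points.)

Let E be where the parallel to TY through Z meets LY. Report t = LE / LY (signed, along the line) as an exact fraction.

Assign Z = (0, 0), Y = (1, 0), S = (0, 1) — the answer is frame-independent, so this choice is without loss of generality.
1. F is the midpoint of ZS ⇒ F = (0, 1/2)
2. L is the midpoint of FS ⇒ L = (0, 3/4)
3. T is the centroid of triangle YSZ ⇒ T = (1/3, 1/3)
through Z parallel to TY: direction (2/3, -1/3); meets LY at E = (3, -3/2)
E = L + t·(Y−L) with t = 3

t = 3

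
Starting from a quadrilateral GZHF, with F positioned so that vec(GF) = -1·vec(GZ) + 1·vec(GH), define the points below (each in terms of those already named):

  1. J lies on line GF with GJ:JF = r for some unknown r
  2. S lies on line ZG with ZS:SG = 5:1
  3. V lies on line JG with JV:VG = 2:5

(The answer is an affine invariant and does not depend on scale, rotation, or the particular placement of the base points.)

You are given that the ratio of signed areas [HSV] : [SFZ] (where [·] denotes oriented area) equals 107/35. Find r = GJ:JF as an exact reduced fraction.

r = -4/3

Work in coordinates with G = (0, 0), Z = (1, 0), H = (0, 1), F = (-1, 1).
1. With GJ:JF = r, write λ = r/(r+1) so J = G + λ·(F−G); J is affine-linear in λ
2. S lies on line ZG with ZS:SG = 5:1 ⇒ S = (1/6, 0)
3. V lies on line JG with JV:VG = 2:5 ⇒ V is an affine combination of earlier points and hence also affine-linear in λ
Every point depending on J is an affine combination of J and λ-independent points, so each such coordinate is linear in λ; the λ² term in each signed area is a multiple of (F−G)×(F−G) = 0, so 2·[HSV] and 2·[SFZ] are each linear in λ. Evaluating at λ=0 and λ=1:
  2·[HSV] = -25/42·λ − 1/6,   2·[SFZ] = -5/6
So [HSV]:[SFZ] = (-25/42·λ − 1/6) / (-5/6). Setting this equal to 107/35:
  -25/42·λ − 1/6 = 107/35·(-5/6)  ⇒  λ = 4
Then r = λ/(1−λ) = (4)/(-3) = -4/3. Check: with r = -4/3, J = (-4, 4) and [HSV]:[SFZ] = 107/35 as required.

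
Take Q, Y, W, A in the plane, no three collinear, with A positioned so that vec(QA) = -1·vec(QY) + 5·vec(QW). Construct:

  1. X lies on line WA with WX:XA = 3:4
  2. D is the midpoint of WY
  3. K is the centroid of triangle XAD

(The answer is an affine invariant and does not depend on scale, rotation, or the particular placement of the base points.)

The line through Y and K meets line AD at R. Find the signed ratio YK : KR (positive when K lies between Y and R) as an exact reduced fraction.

Choose coordinates Q = (0, 0), Y = (1, 0), W = (0, 1), A = (-1, 5).
1. X lies on line WA with WX:XA = 3:4 ⇒ X = (-3/7, 19/7)
2. D is the midpoint of WY ⇒ D = (1/2, 1/2)
3. K is the centroid of triangle XAD ⇒ K = (-13/42, 115/42)
line YK meets AD at R = (-1/10, 23/10)
K = Y + t·(R−Y) with t = 25/21, so YK:KR = 25/21:-4/21

YK:KR = -25/4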